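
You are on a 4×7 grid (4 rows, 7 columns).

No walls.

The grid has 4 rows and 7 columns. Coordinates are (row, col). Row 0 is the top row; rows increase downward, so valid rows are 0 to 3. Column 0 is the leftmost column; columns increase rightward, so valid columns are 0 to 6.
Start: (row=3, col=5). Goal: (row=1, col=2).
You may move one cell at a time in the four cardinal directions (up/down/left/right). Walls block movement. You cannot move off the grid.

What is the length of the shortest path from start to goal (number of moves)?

Answer: Shortest path length: 5

Derivation:
BFS from (row=3, col=5) until reaching (row=1, col=2):
  Distance 0: (row=3, col=5)
  Distance 1: (row=2, col=5), (row=3, col=4), (row=3, col=6)
  Distance 2: (row=1, col=5), (row=2, col=4), (row=2, col=6), (row=3, col=3)
  Distance 3: (row=0, col=5), (row=1, col=4), (row=1, col=6), (row=2, col=3), (row=3, col=2)
  Distance 4: (row=0, col=4), (row=0, col=6), (row=1, col=3), (row=2, col=2), (row=3, col=1)
  Distance 5: (row=0, col=3), (row=1, col=2), (row=2, col=1), (row=3, col=0)  <- goal reached here
One shortest path (5 moves): (row=3, col=5) -> (row=3, col=4) -> (row=3, col=3) -> (row=3, col=2) -> (row=2, col=2) -> (row=1, col=2)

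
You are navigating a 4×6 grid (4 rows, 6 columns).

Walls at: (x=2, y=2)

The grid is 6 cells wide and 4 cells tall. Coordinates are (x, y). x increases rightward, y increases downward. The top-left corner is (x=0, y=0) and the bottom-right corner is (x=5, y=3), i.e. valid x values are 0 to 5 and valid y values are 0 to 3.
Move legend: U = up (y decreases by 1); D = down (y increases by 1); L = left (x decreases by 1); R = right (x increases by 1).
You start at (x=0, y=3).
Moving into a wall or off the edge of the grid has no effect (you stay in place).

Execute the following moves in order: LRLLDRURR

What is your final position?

Answer: Final position: (x=1, y=2)

Derivation:
Start: (x=0, y=3)
  L (left): blocked, stay at (x=0, y=3)
  R (right): (x=0, y=3) -> (x=1, y=3)
  L (left): (x=1, y=3) -> (x=0, y=3)
  L (left): blocked, stay at (x=0, y=3)
  D (down): blocked, stay at (x=0, y=3)
  R (right): (x=0, y=3) -> (x=1, y=3)
  U (up): (x=1, y=3) -> (x=1, y=2)
  R (right): blocked, stay at (x=1, y=2)
  R (right): blocked, stay at (x=1, y=2)
Final: (x=1, y=2)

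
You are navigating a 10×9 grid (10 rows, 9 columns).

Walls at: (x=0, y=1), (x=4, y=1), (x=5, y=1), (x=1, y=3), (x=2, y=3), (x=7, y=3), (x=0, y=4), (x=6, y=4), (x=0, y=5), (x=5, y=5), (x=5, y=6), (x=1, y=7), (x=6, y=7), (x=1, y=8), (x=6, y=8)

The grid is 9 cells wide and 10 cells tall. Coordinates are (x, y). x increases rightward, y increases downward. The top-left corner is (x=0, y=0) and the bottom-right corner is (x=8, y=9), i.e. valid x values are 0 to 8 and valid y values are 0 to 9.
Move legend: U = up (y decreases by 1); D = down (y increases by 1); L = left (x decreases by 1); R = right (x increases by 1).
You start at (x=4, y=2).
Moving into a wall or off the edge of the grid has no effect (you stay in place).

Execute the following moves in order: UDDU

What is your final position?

Start: (x=4, y=2)
  U (up): blocked, stay at (x=4, y=2)
  D (down): (x=4, y=2) -> (x=4, y=3)
  D (down): (x=4, y=3) -> (x=4, y=4)
  U (up): (x=4, y=4) -> (x=4, y=3)
Final: (x=4, y=3)

Answer: Final position: (x=4, y=3)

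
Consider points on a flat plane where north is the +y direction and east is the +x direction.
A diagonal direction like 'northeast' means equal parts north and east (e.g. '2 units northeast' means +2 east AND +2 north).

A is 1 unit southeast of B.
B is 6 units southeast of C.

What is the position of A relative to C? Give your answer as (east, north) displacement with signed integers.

Answer: A is at (east=7, north=-7) relative to C.

Derivation:
Place C at the origin (east=0, north=0).
  B is 6 units southeast of C: delta (east=+6, north=-6); B at (east=6, north=-6).
  A is 1 unit southeast of B: delta (east=+1, north=-1); A at (east=7, north=-7).
Therefore A relative to C: (east=7, north=-7).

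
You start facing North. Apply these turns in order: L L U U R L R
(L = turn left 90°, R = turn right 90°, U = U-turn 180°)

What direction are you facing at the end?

Start: North
  L (left (90° counter-clockwise)) -> West
  L (left (90° counter-clockwise)) -> South
  U (U-turn (180°)) -> North
  U (U-turn (180°)) -> South
  R (right (90° clockwise)) -> West
  L (left (90° counter-clockwise)) -> South
  R (right (90° clockwise)) -> West
Final: West

Answer: Final heading: West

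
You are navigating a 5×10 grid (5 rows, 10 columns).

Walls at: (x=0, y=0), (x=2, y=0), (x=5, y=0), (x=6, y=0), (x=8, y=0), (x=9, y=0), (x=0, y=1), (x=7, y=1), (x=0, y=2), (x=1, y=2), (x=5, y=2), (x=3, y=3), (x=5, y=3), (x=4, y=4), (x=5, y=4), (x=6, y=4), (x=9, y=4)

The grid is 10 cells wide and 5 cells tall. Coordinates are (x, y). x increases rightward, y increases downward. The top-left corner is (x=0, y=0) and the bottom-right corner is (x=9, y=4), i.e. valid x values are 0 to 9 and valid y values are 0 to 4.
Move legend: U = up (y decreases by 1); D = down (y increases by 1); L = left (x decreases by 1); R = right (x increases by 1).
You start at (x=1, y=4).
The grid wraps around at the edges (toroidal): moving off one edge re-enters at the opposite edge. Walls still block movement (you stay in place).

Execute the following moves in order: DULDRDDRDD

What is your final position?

Start: (x=1, y=4)
  D (down): (x=1, y=4) -> (x=1, y=0)
  U (up): (x=1, y=0) -> (x=1, y=4)
  L (left): (x=1, y=4) -> (x=0, y=4)
  D (down): blocked, stay at (x=0, y=4)
  R (right): (x=0, y=4) -> (x=1, y=4)
  D (down): (x=1, y=4) -> (x=1, y=0)
  D (down): (x=1, y=0) -> (x=1, y=1)
  R (right): (x=1, y=1) -> (x=2, y=1)
  D (down): (x=2, y=1) -> (x=2, y=2)
  D (down): (x=2, y=2) -> (x=2, y=3)
Final: (x=2, y=3)

Answer: Final position: (x=2, y=3)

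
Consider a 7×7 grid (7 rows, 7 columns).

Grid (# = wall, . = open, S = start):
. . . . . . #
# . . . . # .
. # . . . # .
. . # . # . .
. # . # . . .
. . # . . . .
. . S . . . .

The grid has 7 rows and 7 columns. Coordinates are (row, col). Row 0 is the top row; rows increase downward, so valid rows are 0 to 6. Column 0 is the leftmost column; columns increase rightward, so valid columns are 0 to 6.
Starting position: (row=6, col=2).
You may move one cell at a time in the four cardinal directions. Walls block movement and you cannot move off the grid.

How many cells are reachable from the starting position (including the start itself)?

Answer: Reachable cells: 24

Derivation:
BFS flood-fill from (row=6, col=2):
  Distance 0: (row=6, col=2)
  Distance 1: (row=6, col=1), (row=6, col=3)
  Distance 2: (row=5, col=1), (row=5, col=3), (row=6, col=0), (row=6, col=4)
  Distance 3: (row=5, col=0), (row=5, col=4), (row=6, col=5)
  Distance 4: (row=4, col=0), (row=4, col=4), (row=5, col=5), (row=6, col=6)
  Distance 5: (row=3, col=0), (row=4, col=5), (row=5, col=6)
  Distance 6: (row=2, col=0), (row=3, col=1), (row=3, col=5), (row=4, col=6)
  Distance 7: (row=3, col=6)
  Distance 8: (row=2, col=6)
  Distance 9: (row=1, col=6)
Total reachable: 24 (grid has 39 open cells total)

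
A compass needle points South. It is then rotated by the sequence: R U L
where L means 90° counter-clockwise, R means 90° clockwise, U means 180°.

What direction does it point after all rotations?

Start: South
  R (right (90° clockwise)) -> West
  U (U-turn (180°)) -> East
  L (left (90° counter-clockwise)) -> North
Final: North

Answer: Final heading: North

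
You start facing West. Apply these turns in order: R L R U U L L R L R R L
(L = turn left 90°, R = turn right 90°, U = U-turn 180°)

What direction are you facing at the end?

Start: West
  R (right (90° clockwise)) -> North
  L (left (90° counter-clockwise)) -> West
  R (right (90° clockwise)) -> North
  U (U-turn (180°)) -> South
  U (U-turn (180°)) -> North
  L (left (90° counter-clockwise)) -> West
  L (left (90° counter-clockwise)) -> South
  R (right (90° clockwise)) -> West
  L (left (90° counter-clockwise)) -> South
  R (right (90° clockwise)) -> West
  R (right (90° clockwise)) -> North
  L (left (90° counter-clockwise)) -> West
Final: West

Answer: Final heading: West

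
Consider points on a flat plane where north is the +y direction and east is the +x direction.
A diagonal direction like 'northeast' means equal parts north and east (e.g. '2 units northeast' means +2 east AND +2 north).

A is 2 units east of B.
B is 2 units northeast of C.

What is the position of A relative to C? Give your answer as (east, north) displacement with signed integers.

Answer: A is at (east=4, north=2) relative to C.

Derivation:
Place C at the origin (east=0, north=0).
  B is 2 units northeast of C: delta (east=+2, north=+2); B at (east=2, north=2).
  A is 2 units east of B: delta (east=+2, north=+0); A at (east=4, north=2).
Therefore A relative to C: (east=4, north=2).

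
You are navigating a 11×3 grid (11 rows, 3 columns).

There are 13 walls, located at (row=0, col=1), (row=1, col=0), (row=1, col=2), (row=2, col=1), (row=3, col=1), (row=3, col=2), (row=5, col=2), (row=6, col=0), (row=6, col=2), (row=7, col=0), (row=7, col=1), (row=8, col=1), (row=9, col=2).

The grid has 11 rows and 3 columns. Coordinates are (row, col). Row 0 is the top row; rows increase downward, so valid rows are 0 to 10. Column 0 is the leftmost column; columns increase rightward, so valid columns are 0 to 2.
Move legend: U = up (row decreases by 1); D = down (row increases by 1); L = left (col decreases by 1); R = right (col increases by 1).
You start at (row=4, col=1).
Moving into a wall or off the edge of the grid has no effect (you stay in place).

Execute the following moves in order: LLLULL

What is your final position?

Answer: Final position: (row=3, col=0)

Derivation:
Start: (row=4, col=1)
  L (left): (row=4, col=1) -> (row=4, col=0)
  L (left): blocked, stay at (row=4, col=0)
  L (left): blocked, stay at (row=4, col=0)
  U (up): (row=4, col=0) -> (row=3, col=0)
  L (left): blocked, stay at (row=3, col=0)
  L (left): blocked, stay at (row=3, col=0)
Final: (row=3, col=0)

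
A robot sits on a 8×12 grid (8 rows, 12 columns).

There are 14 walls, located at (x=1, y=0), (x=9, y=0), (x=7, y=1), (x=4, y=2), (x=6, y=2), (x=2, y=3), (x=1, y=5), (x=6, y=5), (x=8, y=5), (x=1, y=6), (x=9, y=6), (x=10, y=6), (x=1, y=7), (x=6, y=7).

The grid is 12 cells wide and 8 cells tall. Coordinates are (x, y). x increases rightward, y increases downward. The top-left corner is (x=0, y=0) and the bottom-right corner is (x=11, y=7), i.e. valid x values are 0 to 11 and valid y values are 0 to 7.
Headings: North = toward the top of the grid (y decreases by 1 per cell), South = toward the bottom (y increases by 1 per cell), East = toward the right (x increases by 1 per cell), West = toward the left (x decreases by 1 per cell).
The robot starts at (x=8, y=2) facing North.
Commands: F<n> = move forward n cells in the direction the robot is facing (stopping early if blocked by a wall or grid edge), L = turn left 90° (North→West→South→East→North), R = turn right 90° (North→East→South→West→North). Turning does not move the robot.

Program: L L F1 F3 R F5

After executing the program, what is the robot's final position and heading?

Answer: Final position: (x=3, y=4), facing West

Derivation:
Start: (x=8, y=2), facing North
  L: turn left, now facing West
  L: turn left, now facing South
  F1: move forward 1, now at (x=8, y=3)
  F3: move forward 1/3 (blocked), now at (x=8, y=4)
  R: turn right, now facing West
  F5: move forward 5, now at (x=3, y=4)
Final: (x=3, y=4), facing West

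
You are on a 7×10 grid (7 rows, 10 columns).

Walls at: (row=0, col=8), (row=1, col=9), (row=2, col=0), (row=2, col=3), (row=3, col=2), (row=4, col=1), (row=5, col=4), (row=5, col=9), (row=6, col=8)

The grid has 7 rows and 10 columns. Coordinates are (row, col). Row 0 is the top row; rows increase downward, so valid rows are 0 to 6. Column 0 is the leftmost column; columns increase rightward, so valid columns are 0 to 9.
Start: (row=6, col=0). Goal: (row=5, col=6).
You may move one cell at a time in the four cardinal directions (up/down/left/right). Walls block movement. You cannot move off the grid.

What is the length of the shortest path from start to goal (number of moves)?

BFS from (row=6, col=0) until reaching (row=5, col=6):
  Distance 0: (row=6, col=0)
  Distance 1: (row=5, col=0), (row=6, col=1)
  Distance 2: (row=4, col=0), (row=5, col=1), (row=6, col=2)
  Distance 3: (row=3, col=0), (row=5, col=2), (row=6, col=3)
  Distance 4: (row=3, col=1), (row=4, col=2), (row=5, col=3), (row=6, col=4)
  Distance 5: (row=2, col=1), (row=4, col=3), (row=6, col=5)
  Distance 6: (row=1, col=1), (row=2, col=2), (row=3, col=3), (row=4, col=4), (row=5, col=5), (row=6, col=6)
  Distance 7: (row=0, col=1), (row=1, col=0), (row=1, col=2), (row=3, col=4), (row=4, col=5), (row=5, col=6), (row=6, col=7)  <- goal reached here
One shortest path (7 moves): (row=6, col=0) -> (row=6, col=1) -> (row=6, col=2) -> (row=6, col=3) -> (row=6, col=4) -> (row=6, col=5) -> (row=6, col=6) -> (row=5, col=6)

Answer: Shortest path length: 7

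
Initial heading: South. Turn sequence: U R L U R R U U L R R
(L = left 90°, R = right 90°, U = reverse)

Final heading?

Answer: Final heading: East

Derivation:
Start: South
  U (U-turn (180°)) -> North
  R (right (90° clockwise)) -> East
  L (left (90° counter-clockwise)) -> North
  U (U-turn (180°)) -> South
  R (right (90° clockwise)) -> West
  R (right (90° clockwise)) -> North
  U (U-turn (180°)) -> South
  U (U-turn (180°)) -> North
  L (left (90° counter-clockwise)) -> West
  R (right (90° clockwise)) -> North
  R (right (90° clockwise)) -> East
Final: East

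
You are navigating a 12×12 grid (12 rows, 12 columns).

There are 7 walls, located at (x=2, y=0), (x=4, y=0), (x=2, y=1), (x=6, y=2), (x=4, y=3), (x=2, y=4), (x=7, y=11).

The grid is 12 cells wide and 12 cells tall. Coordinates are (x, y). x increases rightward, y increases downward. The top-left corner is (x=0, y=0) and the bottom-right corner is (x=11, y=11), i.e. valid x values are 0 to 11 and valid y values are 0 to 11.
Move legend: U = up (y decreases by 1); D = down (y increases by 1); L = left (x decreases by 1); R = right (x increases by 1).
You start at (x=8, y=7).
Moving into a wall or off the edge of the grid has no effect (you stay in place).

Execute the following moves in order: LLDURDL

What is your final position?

Start: (x=8, y=7)
  L (left): (x=8, y=7) -> (x=7, y=7)
  L (left): (x=7, y=7) -> (x=6, y=7)
  D (down): (x=6, y=7) -> (x=6, y=8)
  U (up): (x=6, y=8) -> (x=6, y=7)
  R (right): (x=6, y=7) -> (x=7, y=7)
  D (down): (x=7, y=7) -> (x=7, y=8)
  L (left): (x=7, y=8) -> (x=6, y=8)
Final: (x=6, y=8)

Answer: Final position: (x=6, y=8)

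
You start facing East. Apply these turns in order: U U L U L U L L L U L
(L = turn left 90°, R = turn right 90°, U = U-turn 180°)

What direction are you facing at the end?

Start: East
  U (U-turn (180°)) -> West
  U (U-turn (180°)) -> East
  L (left (90° counter-clockwise)) -> North
  U (U-turn (180°)) -> South
  L (left (90° counter-clockwise)) -> East
  U (U-turn (180°)) -> West
  L (left (90° counter-clockwise)) -> South
  L (left (90° counter-clockwise)) -> East
  L (left (90° counter-clockwise)) -> North
  U (U-turn (180°)) -> South
  L (left (90° counter-clockwise)) -> East
Final: East

Answer: Final heading: East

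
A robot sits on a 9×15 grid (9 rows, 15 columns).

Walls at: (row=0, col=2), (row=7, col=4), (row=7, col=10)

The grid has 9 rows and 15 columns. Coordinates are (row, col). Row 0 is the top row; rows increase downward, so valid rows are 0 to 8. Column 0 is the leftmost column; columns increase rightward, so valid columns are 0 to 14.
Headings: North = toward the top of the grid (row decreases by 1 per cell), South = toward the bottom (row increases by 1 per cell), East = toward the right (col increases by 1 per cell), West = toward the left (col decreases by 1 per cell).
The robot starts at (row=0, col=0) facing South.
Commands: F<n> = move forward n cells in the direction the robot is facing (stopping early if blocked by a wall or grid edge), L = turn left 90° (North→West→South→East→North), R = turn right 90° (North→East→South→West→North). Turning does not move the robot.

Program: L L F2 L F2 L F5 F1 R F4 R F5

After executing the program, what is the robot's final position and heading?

Start: (row=0, col=0), facing South
  L: turn left, now facing East
  L: turn left, now facing North
  F2: move forward 0/2 (blocked), now at (row=0, col=0)
  L: turn left, now facing West
  F2: move forward 0/2 (blocked), now at (row=0, col=0)
  L: turn left, now facing South
  F5: move forward 5, now at (row=5, col=0)
  F1: move forward 1, now at (row=6, col=0)
  R: turn right, now facing West
  F4: move forward 0/4 (blocked), now at (row=6, col=0)
  R: turn right, now facing North
  F5: move forward 5, now at (row=1, col=0)
Final: (row=1, col=0), facing North

Answer: Final position: (row=1, col=0), facing North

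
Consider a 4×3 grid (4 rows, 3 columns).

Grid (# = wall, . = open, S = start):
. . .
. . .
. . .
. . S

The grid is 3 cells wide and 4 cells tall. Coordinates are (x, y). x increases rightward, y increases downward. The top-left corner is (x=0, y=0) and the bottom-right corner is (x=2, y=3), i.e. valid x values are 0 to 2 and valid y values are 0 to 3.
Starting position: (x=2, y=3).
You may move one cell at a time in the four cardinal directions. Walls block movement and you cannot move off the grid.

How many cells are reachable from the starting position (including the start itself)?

Answer: Reachable cells: 12

Derivation:
BFS flood-fill from (x=2, y=3):
  Distance 0: (x=2, y=3)
  Distance 1: (x=2, y=2), (x=1, y=3)
  Distance 2: (x=2, y=1), (x=1, y=2), (x=0, y=3)
  Distance 3: (x=2, y=0), (x=1, y=1), (x=0, y=2)
  Distance 4: (x=1, y=0), (x=0, y=1)
  Distance 5: (x=0, y=0)
Total reachable: 12 (grid has 12 open cells total)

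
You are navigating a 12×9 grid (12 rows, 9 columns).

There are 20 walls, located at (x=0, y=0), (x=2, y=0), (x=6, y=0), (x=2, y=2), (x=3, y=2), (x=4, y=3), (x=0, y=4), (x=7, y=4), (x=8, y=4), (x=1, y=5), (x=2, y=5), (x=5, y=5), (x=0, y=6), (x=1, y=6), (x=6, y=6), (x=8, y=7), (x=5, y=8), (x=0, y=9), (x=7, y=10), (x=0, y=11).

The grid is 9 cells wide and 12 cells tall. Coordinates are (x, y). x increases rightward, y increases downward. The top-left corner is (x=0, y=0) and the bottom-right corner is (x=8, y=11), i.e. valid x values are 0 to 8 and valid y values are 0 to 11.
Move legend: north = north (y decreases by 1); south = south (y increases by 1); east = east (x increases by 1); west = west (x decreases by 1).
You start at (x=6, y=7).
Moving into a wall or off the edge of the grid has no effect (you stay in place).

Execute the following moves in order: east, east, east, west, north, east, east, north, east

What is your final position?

Start: (x=6, y=7)
  east (east): (x=6, y=7) -> (x=7, y=7)
  east (east): blocked, stay at (x=7, y=7)
  east (east): blocked, stay at (x=7, y=7)
  west (west): (x=7, y=7) -> (x=6, y=7)
  north (north): blocked, stay at (x=6, y=7)
  east (east): (x=6, y=7) -> (x=7, y=7)
  east (east): blocked, stay at (x=7, y=7)
  north (north): (x=7, y=7) -> (x=7, y=6)
  east (east): (x=7, y=6) -> (x=8, y=6)
Final: (x=8, y=6)

Answer: Final position: (x=8, y=6)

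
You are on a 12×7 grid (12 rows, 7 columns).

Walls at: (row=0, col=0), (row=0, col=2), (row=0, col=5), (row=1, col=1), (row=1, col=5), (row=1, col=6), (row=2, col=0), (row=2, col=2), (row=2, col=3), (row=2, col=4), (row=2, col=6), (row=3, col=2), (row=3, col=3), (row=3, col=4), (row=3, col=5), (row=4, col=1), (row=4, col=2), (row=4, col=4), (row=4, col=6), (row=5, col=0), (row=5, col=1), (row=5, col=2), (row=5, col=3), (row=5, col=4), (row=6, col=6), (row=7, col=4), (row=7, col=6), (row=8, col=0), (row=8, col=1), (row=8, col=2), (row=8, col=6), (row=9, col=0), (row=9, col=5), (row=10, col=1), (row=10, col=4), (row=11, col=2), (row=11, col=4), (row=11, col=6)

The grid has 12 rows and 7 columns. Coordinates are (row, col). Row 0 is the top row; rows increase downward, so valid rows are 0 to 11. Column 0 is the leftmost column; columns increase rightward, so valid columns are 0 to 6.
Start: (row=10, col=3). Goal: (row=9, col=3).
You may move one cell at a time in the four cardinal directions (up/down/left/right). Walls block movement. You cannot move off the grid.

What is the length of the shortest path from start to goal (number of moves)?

Answer: Shortest path length: 1

Derivation:
BFS from (row=10, col=3) until reaching (row=9, col=3):
  Distance 0: (row=10, col=3)
  Distance 1: (row=9, col=3), (row=10, col=2), (row=11, col=3)  <- goal reached here
One shortest path (1 moves): (row=10, col=3) -> (row=9, col=3)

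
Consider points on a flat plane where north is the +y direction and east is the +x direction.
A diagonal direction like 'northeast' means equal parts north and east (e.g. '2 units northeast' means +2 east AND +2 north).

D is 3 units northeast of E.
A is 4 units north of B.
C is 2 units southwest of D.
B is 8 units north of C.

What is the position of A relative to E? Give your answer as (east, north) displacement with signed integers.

Answer: A is at (east=1, north=13) relative to E.

Derivation:
Place E at the origin (east=0, north=0).
  D is 3 units northeast of E: delta (east=+3, north=+3); D at (east=3, north=3).
  C is 2 units southwest of D: delta (east=-2, north=-2); C at (east=1, north=1).
  B is 8 units north of C: delta (east=+0, north=+8); B at (east=1, north=9).
  A is 4 units north of B: delta (east=+0, north=+4); A at (east=1, north=13).
Therefore A relative to E: (east=1, north=13).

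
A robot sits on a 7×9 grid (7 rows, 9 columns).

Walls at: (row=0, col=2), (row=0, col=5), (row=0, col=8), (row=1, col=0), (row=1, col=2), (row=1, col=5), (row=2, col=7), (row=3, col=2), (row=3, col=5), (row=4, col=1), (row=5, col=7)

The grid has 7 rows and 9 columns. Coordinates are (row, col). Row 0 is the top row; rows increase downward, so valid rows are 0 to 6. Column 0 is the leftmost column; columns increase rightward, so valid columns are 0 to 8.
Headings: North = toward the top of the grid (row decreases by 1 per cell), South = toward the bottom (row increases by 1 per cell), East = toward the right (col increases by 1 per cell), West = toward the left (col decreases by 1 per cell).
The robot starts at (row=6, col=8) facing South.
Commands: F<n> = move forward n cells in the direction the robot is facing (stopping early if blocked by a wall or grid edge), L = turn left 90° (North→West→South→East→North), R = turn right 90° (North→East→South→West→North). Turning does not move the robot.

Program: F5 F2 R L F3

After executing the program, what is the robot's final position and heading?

Start: (row=6, col=8), facing South
  F5: move forward 0/5 (blocked), now at (row=6, col=8)
  F2: move forward 0/2 (blocked), now at (row=6, col=8)
  R: turn right, now facing West
  L: turn left, now facing South
  F3: move forward 0/3 (blocked), now at (row=6, col=8)
Final: (row=6, col=8), facing South

Answer: Final position: (row=6, col=8), facing South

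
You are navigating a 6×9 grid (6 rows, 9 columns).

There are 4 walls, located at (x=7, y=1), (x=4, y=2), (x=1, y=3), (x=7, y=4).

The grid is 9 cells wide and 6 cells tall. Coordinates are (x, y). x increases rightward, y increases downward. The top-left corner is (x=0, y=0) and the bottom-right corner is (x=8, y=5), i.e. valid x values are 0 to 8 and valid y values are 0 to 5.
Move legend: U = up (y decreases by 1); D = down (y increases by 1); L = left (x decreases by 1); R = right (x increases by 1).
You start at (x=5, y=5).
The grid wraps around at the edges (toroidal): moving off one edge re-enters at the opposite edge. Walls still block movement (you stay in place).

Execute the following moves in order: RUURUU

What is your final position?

Start: (x=5, y=5)
  R (right): (x=5, y=5) -> (x=6, y=5)
  U (up): (x=6, y=5) -> (x=6, y=4)
  U (up): (x=6, y=4) -> (x=6, y=3)
  R (right): (x=6, y=3) -> (x=7, y=3)
  U (up): (x=7, y=3) -> (x=7, y=2)
  U (up): blocked, stay at (x=7, y=2)
Final: (x=7, y=2)

Answer: Final position: (x=7, y=2)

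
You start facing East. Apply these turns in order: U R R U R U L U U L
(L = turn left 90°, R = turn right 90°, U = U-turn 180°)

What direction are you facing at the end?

Start: East
  U (U-turn (180°)) -> West
  R (right (90° clockwise)) -> North
  R (right (90° clockwise)) -> East
  U (U-turn (180°)) -> West
  R (right (90° clockwise)) -> North
  U (U-turn (180°)) -> South
  L (left (90° counter-clockwise)) -> East
  U (U-turn (180°)) -> West
  U (U-turn (180°)) -> East
  L (left (90° counter-clockwise)) -> North
Final: North

Answer: Final heading: North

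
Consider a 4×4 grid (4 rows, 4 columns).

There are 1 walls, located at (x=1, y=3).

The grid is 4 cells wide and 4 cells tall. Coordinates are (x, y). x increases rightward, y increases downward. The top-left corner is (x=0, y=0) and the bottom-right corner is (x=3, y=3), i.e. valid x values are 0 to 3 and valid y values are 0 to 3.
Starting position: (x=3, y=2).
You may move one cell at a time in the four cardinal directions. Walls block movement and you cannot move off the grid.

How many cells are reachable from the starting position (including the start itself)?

Answer: Reachable cells: 15

Derivation:
BFS flood-fill from (x=3, y=2):
  Distance 0: (x=3, y=2)
  Distance 1: (x=3, y=1), (x=2, y=2), (x=3, y=3)
  Distance 2: (x=3, y=0), (x=2, y=1), (x=1, y=2), (x=2, y=3)
  Distance 3: (x=2, y=0), (x=1, y=1), (x=0, y=2)
  Distance 4: (x=1, y=0), (x=0, y=1), (x=0, y=3)
  Distance 5: (x=0, y=0)
Total reachable: 15 (grid has 15 open cells total)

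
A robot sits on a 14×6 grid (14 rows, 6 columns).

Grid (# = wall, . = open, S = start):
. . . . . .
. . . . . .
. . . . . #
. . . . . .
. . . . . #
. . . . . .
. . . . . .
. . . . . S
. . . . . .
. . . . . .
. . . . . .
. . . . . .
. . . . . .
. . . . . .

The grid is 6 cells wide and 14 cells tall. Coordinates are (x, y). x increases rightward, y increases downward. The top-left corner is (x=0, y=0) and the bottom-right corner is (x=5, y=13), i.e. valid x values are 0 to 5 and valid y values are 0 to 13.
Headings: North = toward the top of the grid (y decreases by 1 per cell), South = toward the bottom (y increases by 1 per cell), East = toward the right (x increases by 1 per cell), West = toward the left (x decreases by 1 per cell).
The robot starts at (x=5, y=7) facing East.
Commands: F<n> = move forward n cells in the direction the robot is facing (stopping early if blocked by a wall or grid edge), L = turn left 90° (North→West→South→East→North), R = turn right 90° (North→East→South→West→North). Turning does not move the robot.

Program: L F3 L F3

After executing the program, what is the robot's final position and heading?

Start: (x=5, y=7), facing East
  L: turn left, now facing North
  F3: move forward 2/3 (blocked), now at (x=5, y=5)
  L: turn left, now facing West
  F3: move forward 3, now at (x=2, y=5)
Final: (x=2, y=5), facing West

Answer: Final position: (x=2, y=5), facing West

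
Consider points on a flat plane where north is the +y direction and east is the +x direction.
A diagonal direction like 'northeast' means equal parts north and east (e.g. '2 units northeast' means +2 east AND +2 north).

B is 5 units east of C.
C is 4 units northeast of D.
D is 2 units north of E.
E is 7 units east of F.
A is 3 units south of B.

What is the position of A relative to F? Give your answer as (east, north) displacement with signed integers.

Answer: A is at (east=16, north=3) relative to F.

Derivation:
Place F at the origin (east=0, north=0).
  E is 7 units east of F: delta (east=+7, north=+0); E at (east=7, north=0).
  D is 2 units north of E: delta (east=+0, north=+2); D at (east=7, north=2).
  C is 4 units northeast of D: delta (east=+4, north=+4); C at (east=11, north=6).
  B is 5 units east of C: delta (east=+5, north=+0); B at (east=16, north=6).
  A is 3 units south of B: delta (east=+0, north=-3); A at (east=16, north=3).
Therefore A relative to F: (east=16, north=3).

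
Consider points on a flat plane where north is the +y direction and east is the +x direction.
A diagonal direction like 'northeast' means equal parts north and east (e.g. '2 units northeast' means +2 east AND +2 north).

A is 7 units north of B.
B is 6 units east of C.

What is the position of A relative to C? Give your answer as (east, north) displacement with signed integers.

Place C at the origin (east=0, north=0).
  B is 6 units east of C: delta (east=+6, north=+0); B at (east=6, north=0).
  A is 7 units north of B: delta (east=+0, north=+7); A at (east=6, north=7).
Therefore A relative to C: (east=6, north=7).

Answer: A is at (east=6, north=7) relative to C.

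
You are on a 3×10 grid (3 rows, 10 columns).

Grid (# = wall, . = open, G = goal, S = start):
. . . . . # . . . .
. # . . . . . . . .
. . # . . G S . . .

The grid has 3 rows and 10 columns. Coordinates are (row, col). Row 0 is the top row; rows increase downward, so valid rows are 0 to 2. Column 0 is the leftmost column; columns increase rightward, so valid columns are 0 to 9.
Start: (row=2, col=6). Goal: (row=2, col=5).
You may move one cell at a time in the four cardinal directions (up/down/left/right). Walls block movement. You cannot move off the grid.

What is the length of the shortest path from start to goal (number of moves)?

BFS from (row=2, col=6) until reaching (row=2, col=5):
  Distance 0: (row=2, col=6)
  Distance 1: (row=1, col=6), (row=2, col=5), (row=2, col=7)  <- goal reached here
One shortest path (1 moves): (row=2, col=6) -> (row=2, col=5)

Answer: Shortest path length: 1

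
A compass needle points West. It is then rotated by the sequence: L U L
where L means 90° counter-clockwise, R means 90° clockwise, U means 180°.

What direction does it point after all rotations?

Answer: Final heading: West

Derivation:
Start: West
  L (left (90° counter-clockwise)) -> South
  U (U-turn (180°)) -> North
  L (left (90° counter-clockwise)) -> West
Final: West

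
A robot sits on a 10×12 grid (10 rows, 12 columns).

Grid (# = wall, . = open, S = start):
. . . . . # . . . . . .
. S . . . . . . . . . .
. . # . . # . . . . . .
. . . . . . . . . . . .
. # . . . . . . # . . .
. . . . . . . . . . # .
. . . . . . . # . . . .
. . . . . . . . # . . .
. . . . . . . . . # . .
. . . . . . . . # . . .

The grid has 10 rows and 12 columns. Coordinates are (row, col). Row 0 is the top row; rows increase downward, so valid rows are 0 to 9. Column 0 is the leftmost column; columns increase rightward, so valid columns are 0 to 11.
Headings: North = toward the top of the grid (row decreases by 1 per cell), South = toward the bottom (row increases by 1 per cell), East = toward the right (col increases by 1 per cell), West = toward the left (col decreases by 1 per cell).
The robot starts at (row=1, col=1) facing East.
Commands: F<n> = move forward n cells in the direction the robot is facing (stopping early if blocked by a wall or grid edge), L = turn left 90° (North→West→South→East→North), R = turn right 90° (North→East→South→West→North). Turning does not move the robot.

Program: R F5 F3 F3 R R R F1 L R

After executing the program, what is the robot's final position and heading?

Answer: Final position: (row=3, col=2), facing East

Derivation:
Start: (row=1, col=1), facing East
  R: turn right, now facing South
  F5: move forward 2/5 (blocked), now at (row=3, col=1)
  F3: move forward 0/3 (blocked), now at (row=3, col=1)
  F3: move forward 0/3 (blocked), now at (row=3, col=1)
  R: turn right, now facing West
  R: turn right, now facing North
  R: turn right, now facing East
  F1: move forward 1, now at (row=3, col=2)
  L: turn left, now facing North
  R: turn right, now facing East
Final: (row=3, col=2), facing East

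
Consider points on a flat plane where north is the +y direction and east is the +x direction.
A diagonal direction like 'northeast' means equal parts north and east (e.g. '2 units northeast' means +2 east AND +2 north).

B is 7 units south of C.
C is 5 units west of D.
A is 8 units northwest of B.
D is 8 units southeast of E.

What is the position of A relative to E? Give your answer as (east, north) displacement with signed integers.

Place E at the origin (east=0, north=0).
  D is 8 units southeast of E: delta (east=+8, north=-8); D at (east=8, north=-8).
  C is 5 units west of D: delta (east=-5, north=+0); C at (east=3, north=-8).
  B is 7 units south of C: delta (east=+0, north=-7); B at (east=3, north=-15).
  A is 8 units northwest of B: delta (east=-8, north=+8); A at (east=-5, north=-7).
Therefore A relative to E: (east=-5, north=-7).

Answer: A is at (east=-5, north=-7) relative to E.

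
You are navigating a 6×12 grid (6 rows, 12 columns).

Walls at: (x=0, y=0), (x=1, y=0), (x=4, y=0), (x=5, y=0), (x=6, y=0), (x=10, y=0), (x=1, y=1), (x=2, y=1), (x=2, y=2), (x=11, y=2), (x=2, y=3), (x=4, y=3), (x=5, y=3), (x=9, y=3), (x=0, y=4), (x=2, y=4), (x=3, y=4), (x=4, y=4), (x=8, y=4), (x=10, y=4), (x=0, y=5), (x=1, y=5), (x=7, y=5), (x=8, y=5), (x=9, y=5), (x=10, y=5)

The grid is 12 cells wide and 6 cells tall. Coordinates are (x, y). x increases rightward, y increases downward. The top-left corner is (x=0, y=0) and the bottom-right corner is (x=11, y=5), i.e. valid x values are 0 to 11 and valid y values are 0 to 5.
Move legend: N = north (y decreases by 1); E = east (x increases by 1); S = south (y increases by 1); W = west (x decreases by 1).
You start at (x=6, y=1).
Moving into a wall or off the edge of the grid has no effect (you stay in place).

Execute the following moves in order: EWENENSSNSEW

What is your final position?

Answer: Final position: (x=8, y=2)

Derivation:
Start: (x=6, y=1)
  E (east): (x=6, y=1) -> (x=7, y=1)
  W (west): (x=7, y=1) -> (x=6, y=1)
  E (east): (x=6, y=1) -> (x=7, y=1)
  N (north): (x=7, y=1) -> (x=7, y=0)
  E (east): (x=7, y=0) -> (x=8, y=0)
  N (north): blocked, stay at (x=8, y=0)
  S (south): (x=8, y=0) -> (x=8, y=1)
  S (south): (x=8, y=1) -> (x=8, y=2)
  N (north): (x=8, y=2) -> (x=8, y=1)
  S (south): (x=8, y=1) -> (x=8, y=2)
  E (east): (x=8, y=2) -> (x=9, y=2)
  W (west): (x=9, y=2) -> (x=8, y=2)
Final: (x=8, y=2)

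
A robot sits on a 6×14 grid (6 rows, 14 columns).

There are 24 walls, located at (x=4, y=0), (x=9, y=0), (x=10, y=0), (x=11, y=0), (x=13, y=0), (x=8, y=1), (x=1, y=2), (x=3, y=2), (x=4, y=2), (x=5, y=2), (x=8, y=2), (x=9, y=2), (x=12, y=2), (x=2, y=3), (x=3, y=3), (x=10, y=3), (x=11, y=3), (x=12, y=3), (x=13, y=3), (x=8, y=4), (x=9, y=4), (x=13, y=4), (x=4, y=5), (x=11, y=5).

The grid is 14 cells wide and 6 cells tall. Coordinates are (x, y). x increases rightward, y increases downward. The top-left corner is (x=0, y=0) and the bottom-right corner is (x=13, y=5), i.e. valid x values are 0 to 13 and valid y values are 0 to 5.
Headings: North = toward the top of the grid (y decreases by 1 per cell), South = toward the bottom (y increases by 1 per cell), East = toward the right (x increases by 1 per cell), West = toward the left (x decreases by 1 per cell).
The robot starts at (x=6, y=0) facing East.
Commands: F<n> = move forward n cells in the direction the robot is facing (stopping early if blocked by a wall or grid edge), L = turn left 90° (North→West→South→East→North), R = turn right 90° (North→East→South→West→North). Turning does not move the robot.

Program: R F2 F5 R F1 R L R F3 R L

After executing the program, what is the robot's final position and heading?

Start: (x=6, y=0), facing East
  R: turn right, now facing South
  F2: move forward 2, now at (x=6, y=2)
  F5: move forward 3/5 (blocked), now at (x=6, y=5)
  R: turn right, now facing West
  F1: move forward 1, now at (x=5, y=5)
  R: turn right, now facing North
  L: turn left, now facing West
  R: turn right, now facing North
  F3: move forward 2/3 (blocked), now at (x=5, y=3)
  R: turn right, now facing East
  L: turn left, now facing North
Final: (x=5, y=3), facing North

Answer: Final position: (x=5, y=3), facing North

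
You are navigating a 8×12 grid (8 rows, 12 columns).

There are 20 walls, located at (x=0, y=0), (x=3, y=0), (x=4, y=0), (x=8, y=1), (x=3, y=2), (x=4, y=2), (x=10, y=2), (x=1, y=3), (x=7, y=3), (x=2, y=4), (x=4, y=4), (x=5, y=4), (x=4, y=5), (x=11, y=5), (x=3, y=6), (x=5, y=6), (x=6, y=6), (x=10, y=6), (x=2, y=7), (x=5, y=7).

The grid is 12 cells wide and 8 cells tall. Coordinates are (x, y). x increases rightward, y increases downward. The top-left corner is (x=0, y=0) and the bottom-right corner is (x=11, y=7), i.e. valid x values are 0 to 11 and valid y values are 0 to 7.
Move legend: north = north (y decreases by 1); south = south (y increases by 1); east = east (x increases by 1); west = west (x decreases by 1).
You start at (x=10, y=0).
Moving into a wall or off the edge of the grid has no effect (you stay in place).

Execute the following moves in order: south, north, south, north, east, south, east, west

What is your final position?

Answer: Final position: (x=10, y=1)

Derivation:
Start: (x=10, y=0)
  south (south): (x=10, y=0) -> (x=10, y=1)
  north (north): (x=10, y=1) -> (x=10, y=0)
  south (south): (x=10, y=0) -> (x=10, y=1)
  north (north): (x=10, y=1) -> (x=10, y=0)
  east (east): (x=10, y=0) -> (x=11, y=0)
  south (south): (x=11, y=0) -> (x=11, y=1)
  east (east): blocked, stay at (x=11, y=1)
  west (west): (x=11, y=1) -> (x=10, y=1)
Final: (x=10, y=1)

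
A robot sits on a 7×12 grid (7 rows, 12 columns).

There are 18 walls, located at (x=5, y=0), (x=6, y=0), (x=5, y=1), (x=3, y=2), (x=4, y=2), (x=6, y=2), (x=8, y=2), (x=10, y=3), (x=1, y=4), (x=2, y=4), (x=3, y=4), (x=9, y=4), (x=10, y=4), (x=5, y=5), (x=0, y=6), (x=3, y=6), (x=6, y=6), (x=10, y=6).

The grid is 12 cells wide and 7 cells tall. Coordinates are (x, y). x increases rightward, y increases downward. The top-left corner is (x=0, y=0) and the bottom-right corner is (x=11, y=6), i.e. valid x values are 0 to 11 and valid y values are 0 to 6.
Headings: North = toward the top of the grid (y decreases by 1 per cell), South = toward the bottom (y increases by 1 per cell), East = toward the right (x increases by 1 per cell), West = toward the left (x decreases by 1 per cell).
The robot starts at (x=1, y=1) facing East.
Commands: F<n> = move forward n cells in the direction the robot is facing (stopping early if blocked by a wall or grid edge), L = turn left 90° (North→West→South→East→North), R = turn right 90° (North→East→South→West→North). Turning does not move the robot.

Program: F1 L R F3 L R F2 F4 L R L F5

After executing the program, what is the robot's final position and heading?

Start: (x=1, y=1), facing East
  F1: move forward 1, now at (x=2, y=1)
  L: turn left, now facing North
  R: turn right, now facing East
  F3: move forward 2/3 (blocked), now at (x=4, y=1)
  L: turn left, now facing North
  R: turn right, now facing East
  F2: move forward 0/2 (blocked), now at (x=4, y=1)
  F4: move forward 0/4 (blocked), now at (x=4, y=1)
  L: turn left, now facing North
  R: turn right, now facing East
  L: turn left, now facing North
  F5: move forward 1/5 (blocked), now at (x=4, y=0)
Final: (x=4, y=0), facing North

Answer: Final position: (x=4, y=0), facing North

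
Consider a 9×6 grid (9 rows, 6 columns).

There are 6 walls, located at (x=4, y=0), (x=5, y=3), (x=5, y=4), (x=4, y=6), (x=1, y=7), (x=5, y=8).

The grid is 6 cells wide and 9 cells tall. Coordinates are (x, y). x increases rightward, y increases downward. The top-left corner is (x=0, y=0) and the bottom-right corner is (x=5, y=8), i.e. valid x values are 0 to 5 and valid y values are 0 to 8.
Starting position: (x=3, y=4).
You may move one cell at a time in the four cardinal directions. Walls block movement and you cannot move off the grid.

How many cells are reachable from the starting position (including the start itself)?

Answer: Reachable cells: 48

Derivation:
BFS flood-fill from (x=3, y=4):
  Distance 0: (x=3, y=4)
  Distance 1: (x=3, y=3), (x=2, y=4), (x=4, y=4), (x=3, y=5)
  Distance 2: (x=3, y=2), (x=2, y=3), (x=4, y=3), (x=1, y=4), (x=2, y=5), (x=4, y=5), (x=3, y=6)
  Distance 3: (x=3, y=1), (x=2, y=2), (x=4, y=2), (x=1, y=3), (x=0, y=4), (x=1, y=5), (x=5, y=5), (x=2, y=6), (x=3, y=7)
  Distance 4: (x=3, y=0), (x=2, y=1), (x=4, y=1), (x=1, y=2), (x=5, y=2), (x=0, y=3), (x=0, y=5), (x=1, y=6), (x=5, y=6), (x=2, y=7), (x=4, y=7), (x=3, y=8)
  Distance 5: (x=2, y=0), (x=1, y=1), (x=5, y=1), (x=0, y=2), (x=0, y=6), (x=5, y=7), (x=2, y=8), (x=4, y=8)
  Distance 6: (x=1, y=0), (x=5, y=0), (x=0, y=1), (x=0, y=7), (x=1, y=8)
  Distance 7: (x=0, y=0), (x=0, y=8)
Total reachable: 48 (grid has 48 open cells total)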